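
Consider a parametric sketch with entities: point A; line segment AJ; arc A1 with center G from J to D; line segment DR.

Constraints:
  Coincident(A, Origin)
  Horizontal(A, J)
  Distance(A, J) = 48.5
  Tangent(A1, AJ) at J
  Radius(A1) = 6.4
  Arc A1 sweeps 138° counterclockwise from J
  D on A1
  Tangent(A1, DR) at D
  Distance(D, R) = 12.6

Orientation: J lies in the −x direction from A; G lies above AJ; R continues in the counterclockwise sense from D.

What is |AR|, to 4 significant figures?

57.05

A is at the origin; A and J share the same y with |AJ| = 48.5 and J on the −x side, so J = (-48.50, 0.000). Tangency of A1 to AJ means the radius GJ is perpendicular to AJ, so G = J + (0, 6.4) = (-48.50, 6.400). On A1, J sits at bearing -90° from G; a 138° counterclockwise sweep puts D at bearing 48°, so D = G + 6.4·(cos 48°, sin 48°) = (-44.22, 11.16). Tangency of A1 to DR means the radius GD is perpendicular to DR, so DR runs along (−sin 48°, cos 48°); with |DR| = 12.6, R = (-53.58, 19.59). Then |AR| = |R − A| = 57.05.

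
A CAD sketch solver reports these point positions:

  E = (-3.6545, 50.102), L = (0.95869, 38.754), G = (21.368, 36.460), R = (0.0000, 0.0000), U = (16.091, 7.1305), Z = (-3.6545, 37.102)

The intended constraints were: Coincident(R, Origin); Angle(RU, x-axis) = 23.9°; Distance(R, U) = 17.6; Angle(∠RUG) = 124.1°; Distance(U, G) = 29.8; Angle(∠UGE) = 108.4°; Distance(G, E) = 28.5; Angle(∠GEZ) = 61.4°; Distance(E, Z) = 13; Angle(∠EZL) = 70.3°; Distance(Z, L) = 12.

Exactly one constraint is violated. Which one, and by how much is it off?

Distance(Z, L) = 12 — off by 7.10.

R = (0.00, 0.00) ✓; RU at 23.90° ✓; |RU| = 17.60 ✓; ∠RUG = 124.1° ✓; |UG| = 29.80 ✓; ∠UGE = 108.4° ✓; |GE| = 28.50 ✓; ∠GEZ = 61.40° ✓; |EZ| = 13.00 ✓; ∠EZL = 70.30° ✓; |ZL| = 4.900 ✗.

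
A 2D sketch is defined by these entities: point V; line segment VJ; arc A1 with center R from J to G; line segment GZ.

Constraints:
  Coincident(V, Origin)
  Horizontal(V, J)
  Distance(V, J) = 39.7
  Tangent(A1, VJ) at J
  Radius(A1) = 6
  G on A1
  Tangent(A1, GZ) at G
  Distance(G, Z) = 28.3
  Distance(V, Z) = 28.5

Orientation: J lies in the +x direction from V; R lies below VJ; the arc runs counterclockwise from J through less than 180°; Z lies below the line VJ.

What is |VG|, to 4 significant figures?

35.26

V is at the origin; VJ is horizontal with |VJ| = 39.7 and J on the +x side, so J = (39.70, 0.000). The tangent condition forces RJ to be normal to VJ, so R = J + (0, -6) = (39.70, -6.000). Since RG ⟂ GZ (tangency), |RZ| = √(6.0² + 28.3²) = 28.93 regardless of where G sits on A1. So Z lies on both circle(V, 28.5) and circle(R, 28.93); the below-VJ intersection is Z = (16.48, -23.25). G is the foot of the tangent from Z: G = (35.20, -2.031).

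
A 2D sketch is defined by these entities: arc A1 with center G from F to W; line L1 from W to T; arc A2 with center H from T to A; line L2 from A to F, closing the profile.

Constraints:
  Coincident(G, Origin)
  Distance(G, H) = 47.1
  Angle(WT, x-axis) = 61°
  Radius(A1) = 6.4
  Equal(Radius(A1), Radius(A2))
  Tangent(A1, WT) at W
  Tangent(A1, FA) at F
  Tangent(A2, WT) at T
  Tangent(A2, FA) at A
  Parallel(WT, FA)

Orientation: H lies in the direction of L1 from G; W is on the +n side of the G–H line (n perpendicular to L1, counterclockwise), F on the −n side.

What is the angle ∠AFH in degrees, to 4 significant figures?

7.738°

The slot axis is L1's direction at 61.0°, so u = (cos 61.0°, sin 61.0°) = (0.4848, 0.8746) and n = (−sin 61.0°, cos 61.0°) = (-0.8746, 0.4848). G is at the origin and H lies 47.1 along u from G, so H = 47.1·u = (22.83, 41.19). Tangency of A1 to both parallel lines with radius 6.4 puts W and F at G ± 6.4·n: W = (-5.598, 3.103), F = (5.598, -3.103). Equal radii place T and A the same way about H: T = H + 6.4·n = (17.24, 44.30), A = H − 6.4·n = (28.43, 38.09). Then cos ∠AFH = FA·FH / (|FA||FH|), giving 7.738°.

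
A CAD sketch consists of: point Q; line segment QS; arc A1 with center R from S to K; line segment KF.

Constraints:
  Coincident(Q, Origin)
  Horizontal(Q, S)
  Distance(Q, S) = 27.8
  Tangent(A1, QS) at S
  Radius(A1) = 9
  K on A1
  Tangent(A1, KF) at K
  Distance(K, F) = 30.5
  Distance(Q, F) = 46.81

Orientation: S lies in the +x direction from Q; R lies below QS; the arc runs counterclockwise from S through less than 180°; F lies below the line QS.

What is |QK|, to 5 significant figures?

21.548

Checks: |RK| = 9.000 ✓; ∠(RK, KF) = 90.00° ✓; |KF| = 30.50 ✓; |QF| = 46.81 ✓.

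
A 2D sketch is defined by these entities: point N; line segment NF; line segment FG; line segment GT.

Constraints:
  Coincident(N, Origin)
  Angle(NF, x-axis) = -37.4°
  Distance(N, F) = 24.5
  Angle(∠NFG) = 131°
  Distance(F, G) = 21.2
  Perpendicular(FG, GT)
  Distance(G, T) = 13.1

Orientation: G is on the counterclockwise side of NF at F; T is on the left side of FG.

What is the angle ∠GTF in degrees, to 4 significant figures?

58.29°

N is at the origin; NF runs at -37.4° with length 24.5, so F = 24.5·(cos -37.4°, sin -37.4°) = (19.46, -14.88). ∠NFG = 131.0°, so FG runs at -37.4° + (180° − 131.0°) = 11.60° from the x-axis; with |FG| = 21.2, G = F + 21.2·(cos 11.60°, sin 11.60°) = (40.23, -10.62). FG ⟂ GT; with |GT| = 13.1 on the left of FG, T = G + 13.1·(-0.2011, 0.9796) = (37.60, 2.215). Then cos ∠GTF = TG·TF / (|TG||TF|), giving 58.29°.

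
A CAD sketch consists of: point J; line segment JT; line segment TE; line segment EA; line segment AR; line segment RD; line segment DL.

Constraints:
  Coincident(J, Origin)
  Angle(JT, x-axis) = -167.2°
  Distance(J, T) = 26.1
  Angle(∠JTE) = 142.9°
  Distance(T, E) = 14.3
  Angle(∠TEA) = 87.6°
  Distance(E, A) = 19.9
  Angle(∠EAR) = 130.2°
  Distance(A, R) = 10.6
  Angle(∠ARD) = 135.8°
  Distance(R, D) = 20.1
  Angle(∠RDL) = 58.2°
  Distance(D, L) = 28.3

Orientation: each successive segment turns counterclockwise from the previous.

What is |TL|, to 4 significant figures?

3.234

J is at the origin; JT runs at -167.2° with length 26.1, so T = (-25.45, -5.782). ∠JTE = 142.9° gives TE at -130.1° from the x-axis; with |TE| = 14.3, E = (-34.66, -16.72). ∠TEA = 87.6° gives EA at -37.70° from the x-axis; with |EA| = 19.9, A = (-18.92, -28.89). ∠EAR = 130.2° gives AR at 12.10° from the x-axis; with |AR| = 10.6, R = (-8.553, -26.67). ∠ARD = 135.8° gives RD at 56.30° from the x-axis; with |RD| = 20.1, D = (2.600, -9.946). ∠RDL = 58.2° gives DL at 178.1° from the x-axis; with |DL| = 28.3, L = (-25.68, -9.008). Then |TL| = |L − T| = 3.234.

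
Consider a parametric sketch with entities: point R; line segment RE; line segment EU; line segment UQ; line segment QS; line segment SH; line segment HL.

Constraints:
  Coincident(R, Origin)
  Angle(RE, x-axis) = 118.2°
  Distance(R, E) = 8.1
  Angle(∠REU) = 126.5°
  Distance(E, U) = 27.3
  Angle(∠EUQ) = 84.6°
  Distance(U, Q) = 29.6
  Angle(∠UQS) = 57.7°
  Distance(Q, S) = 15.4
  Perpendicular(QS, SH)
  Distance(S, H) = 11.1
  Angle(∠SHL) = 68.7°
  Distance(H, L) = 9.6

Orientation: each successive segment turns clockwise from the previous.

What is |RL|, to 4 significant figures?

31.67

QS ⟂ SH, so SH runs at 117.0°; with |SH| = 11.1, H = (14.53, 19.61). ∠SHL = 68.7° gives HL at 5.700° from the x-axis; with |HL| = 9.6, L = (24.08, 20.56). Then |RL| = |L − R| = 31.67.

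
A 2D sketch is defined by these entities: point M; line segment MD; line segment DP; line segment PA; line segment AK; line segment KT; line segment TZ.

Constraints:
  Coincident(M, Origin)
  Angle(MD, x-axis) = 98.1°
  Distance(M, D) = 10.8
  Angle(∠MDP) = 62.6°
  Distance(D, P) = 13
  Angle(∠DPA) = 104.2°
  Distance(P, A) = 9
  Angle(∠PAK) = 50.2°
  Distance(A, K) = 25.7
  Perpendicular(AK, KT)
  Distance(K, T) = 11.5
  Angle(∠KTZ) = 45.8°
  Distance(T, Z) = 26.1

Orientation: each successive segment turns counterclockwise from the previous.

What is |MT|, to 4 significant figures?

23.72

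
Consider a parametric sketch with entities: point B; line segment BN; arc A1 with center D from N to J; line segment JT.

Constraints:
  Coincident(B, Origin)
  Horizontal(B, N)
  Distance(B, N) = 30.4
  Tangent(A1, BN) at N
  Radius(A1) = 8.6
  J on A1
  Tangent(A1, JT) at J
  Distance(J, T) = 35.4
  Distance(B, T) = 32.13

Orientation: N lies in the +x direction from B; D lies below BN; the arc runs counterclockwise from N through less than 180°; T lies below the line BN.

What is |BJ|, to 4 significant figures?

23.73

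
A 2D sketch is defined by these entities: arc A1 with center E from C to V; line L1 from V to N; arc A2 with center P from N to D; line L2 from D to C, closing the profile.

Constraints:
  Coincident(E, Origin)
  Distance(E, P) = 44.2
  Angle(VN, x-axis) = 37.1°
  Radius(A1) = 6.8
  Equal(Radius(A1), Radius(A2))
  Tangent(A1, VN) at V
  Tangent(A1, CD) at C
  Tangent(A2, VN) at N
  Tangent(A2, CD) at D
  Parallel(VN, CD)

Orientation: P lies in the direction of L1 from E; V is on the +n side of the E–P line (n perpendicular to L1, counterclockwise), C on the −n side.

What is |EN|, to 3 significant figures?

44.7

Tangency of A1 to both parallel lines with radius 6.8 puts V and C at E ± 6.8·n: V = (-4.10, 5.42), C = (4.10, -5.42). Equal radii place N and D the same way about P: N = P + 6.8·n = (31.2, 32.1), D = P − 6.8·n = (39.4, 21.2). Then |EN| = |N − E| = 44.7.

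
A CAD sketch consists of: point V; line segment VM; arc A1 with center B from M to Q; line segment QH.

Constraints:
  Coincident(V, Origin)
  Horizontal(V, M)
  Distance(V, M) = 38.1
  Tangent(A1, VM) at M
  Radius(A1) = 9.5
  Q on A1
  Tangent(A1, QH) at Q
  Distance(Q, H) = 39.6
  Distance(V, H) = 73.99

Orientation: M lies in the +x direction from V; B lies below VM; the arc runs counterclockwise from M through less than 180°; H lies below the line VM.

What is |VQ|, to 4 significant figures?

35.30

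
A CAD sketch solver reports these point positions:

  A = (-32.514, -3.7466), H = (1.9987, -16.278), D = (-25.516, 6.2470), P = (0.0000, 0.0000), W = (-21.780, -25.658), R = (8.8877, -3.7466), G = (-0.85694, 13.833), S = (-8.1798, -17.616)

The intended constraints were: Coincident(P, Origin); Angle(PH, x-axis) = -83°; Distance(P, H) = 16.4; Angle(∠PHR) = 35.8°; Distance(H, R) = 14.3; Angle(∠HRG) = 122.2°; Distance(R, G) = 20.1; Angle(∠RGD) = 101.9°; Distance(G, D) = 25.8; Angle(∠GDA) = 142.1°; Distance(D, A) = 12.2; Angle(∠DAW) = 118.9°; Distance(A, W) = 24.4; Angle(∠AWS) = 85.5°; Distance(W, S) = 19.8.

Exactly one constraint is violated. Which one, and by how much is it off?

Distance(W, S) = 19.8 — off by 4.00.

P = (0.00, 0.00) ✓; PH at -83.00° ✓; |PH| = 16.40 ✓; ∠PHR = 35.80° ✓; |HR| = 14.30 ✓; ∠HRG = 122.2° ✓; |RG| = 20.10 ✓; ∠RGD = 101.9° ✓; |GD| = 25.80 ✓; ∠GDA = 142.1° ✓; |DA| = 12.20 ✓; ∠DAW = 118.9° ✓; |AW| = 24.40 ✓; ∠AWS = 85.50° ✓; |WS| = 15.80 ✗.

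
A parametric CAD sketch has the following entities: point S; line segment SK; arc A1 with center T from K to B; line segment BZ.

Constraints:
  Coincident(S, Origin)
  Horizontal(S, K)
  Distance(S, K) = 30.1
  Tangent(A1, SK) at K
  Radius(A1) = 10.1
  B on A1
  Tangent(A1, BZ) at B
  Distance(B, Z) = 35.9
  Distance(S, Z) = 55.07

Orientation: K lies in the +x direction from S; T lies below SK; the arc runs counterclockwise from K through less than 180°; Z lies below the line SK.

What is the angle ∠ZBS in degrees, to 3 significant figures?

134°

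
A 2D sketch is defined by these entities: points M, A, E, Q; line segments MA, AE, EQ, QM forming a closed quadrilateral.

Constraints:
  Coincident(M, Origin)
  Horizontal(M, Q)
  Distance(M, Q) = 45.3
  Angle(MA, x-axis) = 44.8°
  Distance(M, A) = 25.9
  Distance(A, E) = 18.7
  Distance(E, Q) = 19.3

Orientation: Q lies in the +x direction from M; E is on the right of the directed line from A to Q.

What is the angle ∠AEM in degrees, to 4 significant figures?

68.44°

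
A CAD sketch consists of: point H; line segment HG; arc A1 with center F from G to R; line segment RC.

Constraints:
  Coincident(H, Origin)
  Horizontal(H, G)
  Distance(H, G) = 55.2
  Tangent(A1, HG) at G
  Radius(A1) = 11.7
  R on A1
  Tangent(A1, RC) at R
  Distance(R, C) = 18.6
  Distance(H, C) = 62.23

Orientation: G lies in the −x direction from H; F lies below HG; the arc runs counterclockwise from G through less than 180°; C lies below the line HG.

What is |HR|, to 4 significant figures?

67.03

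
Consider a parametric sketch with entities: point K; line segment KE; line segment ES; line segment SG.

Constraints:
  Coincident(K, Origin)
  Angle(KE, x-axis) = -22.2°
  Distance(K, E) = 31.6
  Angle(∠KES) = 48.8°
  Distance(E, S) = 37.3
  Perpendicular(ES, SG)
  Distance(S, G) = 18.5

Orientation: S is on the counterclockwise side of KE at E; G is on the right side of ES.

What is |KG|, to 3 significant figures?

45.4

K is at the origin; KE runs at -22.2° with length 31.6, so E = 31.6·(cos -22.2°, sin -22.2°) = (29.3, -11.9). ∠KES = 48.8°, so ES runs at -22.2° + (180° − 48.8°) = 109° from the x-axis; with |ES| = 37.3, S = E + 37.3·(cos 109°, sin 109°) = (17.1, 23.3). ES is perpendicular to SG; with |SG| = 18.5 on the right of ES, G = S + 18.5·(0.946, 0.326) = (34.6, 29.4). Then |KG| = |G − K| = 45.4.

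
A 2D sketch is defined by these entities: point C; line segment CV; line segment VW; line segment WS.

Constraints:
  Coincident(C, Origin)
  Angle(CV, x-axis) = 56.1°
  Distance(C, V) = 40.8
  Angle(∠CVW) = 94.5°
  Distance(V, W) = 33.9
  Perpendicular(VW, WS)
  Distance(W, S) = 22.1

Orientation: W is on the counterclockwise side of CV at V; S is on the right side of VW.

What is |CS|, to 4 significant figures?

72.92

∠CVW = 94.5°, so VW runs at 56.1° + (180° − 94.5°) = 141.6° from the x-axis; with |VW| = 33.9, W = V + 33.9·(cos 141.6°, sin 141.6°) = (-3.811, 54.92). The perpendicularity gives WS at right angles to VW; with |WS| = 22.1 on the right of VW, S = W + 22.1·(0.6211, 0.7837) = (9.916, 72.24). Then |CS| = |S − C| = 72.92.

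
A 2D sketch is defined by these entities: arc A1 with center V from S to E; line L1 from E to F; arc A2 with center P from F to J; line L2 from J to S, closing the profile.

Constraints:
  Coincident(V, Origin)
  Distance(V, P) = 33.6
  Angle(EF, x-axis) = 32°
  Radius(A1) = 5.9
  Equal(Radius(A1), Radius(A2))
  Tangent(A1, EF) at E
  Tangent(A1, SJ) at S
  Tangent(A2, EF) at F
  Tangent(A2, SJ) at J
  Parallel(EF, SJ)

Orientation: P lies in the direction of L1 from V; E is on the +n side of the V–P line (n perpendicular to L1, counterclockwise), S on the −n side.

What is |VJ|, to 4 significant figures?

34.11

The slot axis is L1's direction at 32.0°, so u = (cos 32.0°, sin 32.0°) = (0.8480, 0.5299) and n = (−sin 32.0°, cos 32.0°) = (-0.5299, 0.8480). V is at the origin and P lies 33.6 along u from V, so P = 33.6·u = (28.49, 17.81). Tangency of A1 to both parallel lines with radius 5.9 puts E and S at V ± 5.9·n: E = (-3.127, 5.003), S = (3.127, -5.003). Equal radii place F and J the same way about P: F = P + 5.9·n = (25.37, 22.81), J = P − 5.9·n = (31.62, 12.80). Then |VJ| = |J − V| = 34.11.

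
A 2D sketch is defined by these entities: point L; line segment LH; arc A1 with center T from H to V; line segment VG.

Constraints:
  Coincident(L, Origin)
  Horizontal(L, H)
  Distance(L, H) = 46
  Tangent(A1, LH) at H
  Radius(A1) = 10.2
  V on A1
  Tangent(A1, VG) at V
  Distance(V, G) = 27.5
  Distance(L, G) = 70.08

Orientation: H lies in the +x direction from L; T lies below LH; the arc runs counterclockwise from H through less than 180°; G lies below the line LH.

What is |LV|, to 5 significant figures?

43.248

Checks: |TV| = 10.20 ✓; ∠(TV, VG) = 90.00° ✓; |VG| = 27.50 ✓; |LG| = 70.08 ✓.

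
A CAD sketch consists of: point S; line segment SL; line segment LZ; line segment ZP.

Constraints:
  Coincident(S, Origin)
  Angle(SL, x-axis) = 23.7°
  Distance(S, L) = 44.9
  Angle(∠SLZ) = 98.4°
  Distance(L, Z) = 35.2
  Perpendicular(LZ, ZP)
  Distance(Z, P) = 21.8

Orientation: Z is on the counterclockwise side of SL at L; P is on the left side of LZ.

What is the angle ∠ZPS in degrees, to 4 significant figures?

118.4°

S is at the origin; SL runs at 23.7° with length 44.9, so L = 44.9·(cos 23.7°, sin 23.7°) = (41.11, 18.05). ∠SLZ = 98.4°, so LZ runs at 23.7° + (180° − 98.4°) = 105.3° from the x-axis; with |LZ| = 35.2, Z = L + 35.2·(cos 105.3°, sin 105.3°) = (31.82, 52.00). LZ ⟂ ZP; with |ZP| = 21.8 on the left of LZ, P = Z + 21.8·(-0.9646, -0.2639) = (10.80, 46.25). Then cos ∠ZPS = PZ·PS / (|PZ||PS|), giving 118.4°.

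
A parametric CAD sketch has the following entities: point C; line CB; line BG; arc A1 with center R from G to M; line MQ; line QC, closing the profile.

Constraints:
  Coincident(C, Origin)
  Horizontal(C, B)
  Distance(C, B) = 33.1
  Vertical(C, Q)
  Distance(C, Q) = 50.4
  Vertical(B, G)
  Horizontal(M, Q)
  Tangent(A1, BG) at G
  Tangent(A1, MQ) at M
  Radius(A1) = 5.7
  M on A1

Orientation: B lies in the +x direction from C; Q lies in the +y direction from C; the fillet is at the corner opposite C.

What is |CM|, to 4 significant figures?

57.37

C is at the origin; CB is horizontal with |CB| = 33.1 and B on the +x side, so B = (33.10, 0.000). C and Q share the same x with |CQ| = 50.4 and Q on the +y side, so Q = (0.000, 50.40). The virtual corner opposite C is at (33.10, 50.40). Tangency of A1 to BG means the radius RG is perpendicular to BG and the tangent condition forces RM to be normal to MQ, with radius 5.7, so the center R sits 5.7 in from both sides at R = (27.40, 44.70). That places the tangent points at G = (33.10, 44.70) on BG and M = (27.40, 50.40) on MQ. Then |CM| = |M − C| = 57.37.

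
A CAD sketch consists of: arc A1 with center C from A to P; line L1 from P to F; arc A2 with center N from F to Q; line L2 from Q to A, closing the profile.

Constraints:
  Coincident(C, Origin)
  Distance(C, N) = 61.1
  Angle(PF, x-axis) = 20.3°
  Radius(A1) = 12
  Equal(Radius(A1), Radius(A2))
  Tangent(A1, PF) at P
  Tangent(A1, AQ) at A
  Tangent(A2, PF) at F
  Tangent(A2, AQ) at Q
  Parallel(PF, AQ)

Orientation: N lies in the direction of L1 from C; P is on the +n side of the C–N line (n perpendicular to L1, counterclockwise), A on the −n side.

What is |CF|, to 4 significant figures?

62.27

The slot axis is L1's direction at 20.3°, so u = (cos 20.3°, sin 20.3°) = (0.9379, 0.3469) and n = (−sin 20.3°, cos 20.3°) = (-0.3469, 0.9379). C is at the origin and N lies 61.1 along u from C, so N = 61.1·u = (57.31, 21.20). Tangency of A1 to both parallel lines with radius 12.0 puts P and A at C ± 12.0·n: P = (-4.163, 11.25), A = (4.163, -11.25). Equal radii place F and Q the same way about N: F = N + 12.0·n = (53.14, 32.45), Q = N − 12.0·n = (61.47, 9.943). Then |CF| = |F − C| = 62.27.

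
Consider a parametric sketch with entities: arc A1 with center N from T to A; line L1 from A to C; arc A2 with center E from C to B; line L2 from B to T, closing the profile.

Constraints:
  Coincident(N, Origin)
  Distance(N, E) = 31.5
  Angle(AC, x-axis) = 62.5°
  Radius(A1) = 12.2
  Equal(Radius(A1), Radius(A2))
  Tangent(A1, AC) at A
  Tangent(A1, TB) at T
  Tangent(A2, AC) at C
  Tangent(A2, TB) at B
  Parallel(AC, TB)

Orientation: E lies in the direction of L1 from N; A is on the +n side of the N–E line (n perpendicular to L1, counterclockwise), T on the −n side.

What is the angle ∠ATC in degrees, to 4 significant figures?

52.24°

The slot axis is L1's direction at 62.5°, so u = (cos 62.5°, sin 62.5°) = (0.4617, 0.8870) and n = (−sin 62.5°, cos 62.5°) = (-0.8870, 0.4617). N is at the origin and E lies 31.5 along u from N, so E = 31.5·u = (14.55, 27.94). Tangency of A1 to both parallel lines with radius 12.2 puts A and T at N ± 12.2·n: A = (-10.82, 5.633), T = (10.82, -5.633). Equal radii place C and B the same way about E: C = E + 12.2·n = (3.724, 33.57), B = E − 12.2·n = (25.37, 22.31). Then cos ∠ATC = TA·TC / (|TA||TC|), giving 52.24°.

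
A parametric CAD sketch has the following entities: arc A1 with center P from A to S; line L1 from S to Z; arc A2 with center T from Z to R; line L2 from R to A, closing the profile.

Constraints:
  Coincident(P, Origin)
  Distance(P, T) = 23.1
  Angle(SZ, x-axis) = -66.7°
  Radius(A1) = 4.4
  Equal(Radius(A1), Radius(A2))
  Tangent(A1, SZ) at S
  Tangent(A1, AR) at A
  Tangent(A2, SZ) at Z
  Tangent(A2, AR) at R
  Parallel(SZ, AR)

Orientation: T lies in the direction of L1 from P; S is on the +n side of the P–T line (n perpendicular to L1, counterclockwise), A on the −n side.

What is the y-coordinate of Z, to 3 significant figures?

-19.5

The slot axis is L1's direction at -66.7°, so u = (cos -66.7°, sin -66.7°) = (0.396, -0.918) and n = (−sin -66.7°, cos -66.7°) = (0.918, 0.396). P is at the origin and T lies 23.1 along u from P, so T = 23.1·u = (9.14, -21.2). Tangency of A1 to both parallel lines with radius 4.4 puts S and A at P ± 4.4·n: S = (4.04, 1.74), A = (-4.04, -1.74). Equal radii place Z and R the same way about T: Z = T + 4.4·n = (13.2, -19.5), R = T − 4.4·n = (5.10, -23.0). So Z.y = -19.5.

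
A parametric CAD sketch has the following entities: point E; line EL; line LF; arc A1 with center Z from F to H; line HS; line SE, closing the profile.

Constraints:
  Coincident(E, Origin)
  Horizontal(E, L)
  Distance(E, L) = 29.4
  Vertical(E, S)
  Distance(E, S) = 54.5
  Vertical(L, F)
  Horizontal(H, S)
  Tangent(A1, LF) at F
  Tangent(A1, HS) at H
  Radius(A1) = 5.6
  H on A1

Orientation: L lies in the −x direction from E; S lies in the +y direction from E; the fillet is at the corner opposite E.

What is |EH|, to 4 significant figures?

59.47

E is at the origin; EL is horizontal with |EL| = 29.4 and L on the −x side, so L = (-29.40, 0.000). E and S share the same x with |ES| = 54.5 and S on the +y side, so S = (0.000, 54.50). The virtual corner opposite E is at (-29.40, 54.50). The tangent condition forces ZF to be normal to LF and A1 meets HS tangentially, so ZH is at right angles to HS, with radius 5.6, so the center Z sits 5.6 in from both sides at Z = (-23.80, 48.90). That places the tangent points at F = (-29.40, 48.90) on LF and H = (-23.80, 54.50) on HS. Then |EH| = |H − E| = 59.47.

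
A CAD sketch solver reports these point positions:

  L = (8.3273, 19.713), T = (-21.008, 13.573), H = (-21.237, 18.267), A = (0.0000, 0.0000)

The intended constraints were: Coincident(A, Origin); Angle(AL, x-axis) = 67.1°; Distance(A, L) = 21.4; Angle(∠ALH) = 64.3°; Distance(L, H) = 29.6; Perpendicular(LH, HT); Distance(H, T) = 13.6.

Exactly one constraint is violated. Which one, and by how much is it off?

Distance(H, T) = 13.6 — off by 8.90.

A = (0.00, 0.00) ✓; AL at 67.10° ✓; |AL| = 21.40 ✓; ∠ALH = 64.30° ✓; |LH| = 29.60 ✓; ∠(LH, HT) = 89.99° ✓; |HT| = 4.700 ✗.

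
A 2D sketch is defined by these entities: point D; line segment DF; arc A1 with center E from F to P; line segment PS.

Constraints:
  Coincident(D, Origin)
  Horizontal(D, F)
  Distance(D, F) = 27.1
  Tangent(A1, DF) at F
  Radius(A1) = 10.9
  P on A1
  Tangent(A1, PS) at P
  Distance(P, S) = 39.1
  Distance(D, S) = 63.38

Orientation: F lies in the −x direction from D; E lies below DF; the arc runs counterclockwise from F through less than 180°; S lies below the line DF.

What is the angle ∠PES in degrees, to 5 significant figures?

74.423°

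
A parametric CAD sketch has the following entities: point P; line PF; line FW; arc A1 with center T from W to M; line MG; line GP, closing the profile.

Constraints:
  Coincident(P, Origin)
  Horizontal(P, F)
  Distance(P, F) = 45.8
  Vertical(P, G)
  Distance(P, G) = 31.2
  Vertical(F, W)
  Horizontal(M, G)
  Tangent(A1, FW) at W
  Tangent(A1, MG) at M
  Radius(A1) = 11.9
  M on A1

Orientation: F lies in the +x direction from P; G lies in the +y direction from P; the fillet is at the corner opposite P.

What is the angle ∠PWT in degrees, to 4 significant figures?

22.85°

P is at the origin; P and F share the same y with |PF| = 45.8 and F on the +x side, so F = (45.80, 0.000). P and G share the same x with |PG| = 31.2 and G on the +y side, so G = (0.000, 31.20). The virtual corner opposite P is at (45.80, 31.20). Tangency of A1 to FW means the radius TW is perpendicular to FW and tangency of A1 to MG means the radius TM is perpendicular to MG, with radius 11.9, so the center T sits 11.9 in from both sides at T = (33.90, 19.30). That places the tangent points at W = (45.80, 19.30) on FW and M = (33.90, 31.20) on MG. Then cos ∠PWT = WP·WT / (|WP||WT|), giving 22.85°.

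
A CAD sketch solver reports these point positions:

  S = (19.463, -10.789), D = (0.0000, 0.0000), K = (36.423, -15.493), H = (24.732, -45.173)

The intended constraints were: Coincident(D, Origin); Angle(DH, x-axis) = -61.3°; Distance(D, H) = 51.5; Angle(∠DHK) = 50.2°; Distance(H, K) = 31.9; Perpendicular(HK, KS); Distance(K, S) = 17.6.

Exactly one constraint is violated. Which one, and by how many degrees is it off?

Perpendicular(HK, KS) — off by 6.00°.

D = (0.00, 0.00) ✓; DH at -61.30° ✓; |DH| = 51.50 ✓; ∠DHK = 50.20° ✓; |HK| = 31.90 ✓; ∠(HK, KS) = 96.00° ✗; |KS| = 17.60 ✓.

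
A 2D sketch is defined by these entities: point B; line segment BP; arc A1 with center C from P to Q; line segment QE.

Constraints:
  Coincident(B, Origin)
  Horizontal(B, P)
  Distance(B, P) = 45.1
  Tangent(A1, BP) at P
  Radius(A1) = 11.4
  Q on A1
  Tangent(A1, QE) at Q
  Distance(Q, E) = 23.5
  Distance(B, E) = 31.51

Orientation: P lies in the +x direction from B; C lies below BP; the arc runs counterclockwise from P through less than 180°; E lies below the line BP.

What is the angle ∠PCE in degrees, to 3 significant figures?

116°

Checks: |CQ| = 11.40 ✓; ∠(CQ, QE) = 90.00° ✓; |QE| = 23.50 ✓; |BE| = 31.51 ✓.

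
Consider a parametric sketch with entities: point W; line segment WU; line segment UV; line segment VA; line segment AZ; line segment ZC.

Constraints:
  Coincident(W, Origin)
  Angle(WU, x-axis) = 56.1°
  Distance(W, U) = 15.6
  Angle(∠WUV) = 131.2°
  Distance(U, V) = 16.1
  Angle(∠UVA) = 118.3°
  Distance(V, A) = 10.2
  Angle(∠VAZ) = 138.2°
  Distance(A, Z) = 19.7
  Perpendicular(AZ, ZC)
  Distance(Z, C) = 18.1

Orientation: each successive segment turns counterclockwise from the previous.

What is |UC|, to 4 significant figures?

23.94

∠VAZ = 138.2° gives AZ at -151.6° from the x-axis; with |AZ| = 19.7, Z = (-22.69, 21.50). AZ ⟂ ZC, so ZC runs at -61.60°; with |ZC| = 18.1, C = (-14.08, 5.579). Then |UC| = |C − U| = 23.94.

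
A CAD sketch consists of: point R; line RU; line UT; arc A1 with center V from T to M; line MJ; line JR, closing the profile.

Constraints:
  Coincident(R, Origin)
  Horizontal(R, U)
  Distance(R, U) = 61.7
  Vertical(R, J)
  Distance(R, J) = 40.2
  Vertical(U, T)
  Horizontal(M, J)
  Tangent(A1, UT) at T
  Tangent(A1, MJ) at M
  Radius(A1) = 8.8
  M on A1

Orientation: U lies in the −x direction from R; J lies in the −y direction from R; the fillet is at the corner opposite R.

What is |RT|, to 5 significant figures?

69.230

R is at the origin; RU is horizontal with |RU| = 61.7 and U on the −x side, so U = (-61.700, 0.0000). R and J share the same x with |RJ| = 40.2 and J on the −y side, so J = (0.0000, -40.200). The virtual corner opposite R is at (-61.700, -40.200). The tangent condition forces VT to be normal to UT and the tangent condition forces VM to be normal to MJ, with radius 8.8, so the center V sits 8.8 in from both sides at V = (-52.900, -31.400). That places the tangent points at T = (-61.700, -31.400) on UT and M = (-52.900, -40.200) on MJ. Then |RT| = |T − R| = 69.230.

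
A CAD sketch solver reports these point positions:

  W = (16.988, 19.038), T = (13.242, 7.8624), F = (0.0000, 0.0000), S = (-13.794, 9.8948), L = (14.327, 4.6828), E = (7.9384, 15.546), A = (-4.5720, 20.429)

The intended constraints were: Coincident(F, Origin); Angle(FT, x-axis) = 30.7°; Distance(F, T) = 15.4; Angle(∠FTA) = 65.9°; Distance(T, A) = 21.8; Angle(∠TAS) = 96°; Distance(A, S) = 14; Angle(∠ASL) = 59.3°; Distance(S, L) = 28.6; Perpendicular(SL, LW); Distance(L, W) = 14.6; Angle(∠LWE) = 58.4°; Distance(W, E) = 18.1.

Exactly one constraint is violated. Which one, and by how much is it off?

Distance(W, E) = 18.1 — off by 8.40.

F = (0.00, 0.00) ✓; FT at 30.70° ✓; |FT| = 15.40 ✓; ∠FTA = 65.90° ✓; |TA| = 21.80 ✓; ∠TAS = 96.00° ✓; |AS| = 14.00 ✓; ∠ASL = 59.30° ✓; |SL| = 28.60 ✓; ∠(SL, LW) = 90.00° ✓; |LW| = 14.60 ✓; ∠LWE = 58.40° ✓; |WE| = 9.700 ✗.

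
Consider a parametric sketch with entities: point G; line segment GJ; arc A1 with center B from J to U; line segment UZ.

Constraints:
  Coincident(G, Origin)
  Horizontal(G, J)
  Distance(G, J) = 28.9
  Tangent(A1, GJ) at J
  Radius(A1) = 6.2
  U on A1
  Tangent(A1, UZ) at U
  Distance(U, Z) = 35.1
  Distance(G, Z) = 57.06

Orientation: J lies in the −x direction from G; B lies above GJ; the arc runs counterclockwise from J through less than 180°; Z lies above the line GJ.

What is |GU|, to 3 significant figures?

25.3

G is at the origin; G and J share the same y with |GJ| = 28.9 and J on the −x side, so J = (-28.9, 0.00). The tangent condition forces BJ to be normal to GJ, so B = J + (0, 6.2) = (-28.9, 6.20). Since BU ⟂ UZ (tangency), |BZ| = √(6.2² + 35.1²) = 35.6 regardless of where U sits on A1. So Z lies on both circle(G, 57.06) and circle(B, 35.6); the above-GJ intersection is Z = (-40.9, 39.7). U is the foot of the tangent from Z: U = (-23.5, 9.28).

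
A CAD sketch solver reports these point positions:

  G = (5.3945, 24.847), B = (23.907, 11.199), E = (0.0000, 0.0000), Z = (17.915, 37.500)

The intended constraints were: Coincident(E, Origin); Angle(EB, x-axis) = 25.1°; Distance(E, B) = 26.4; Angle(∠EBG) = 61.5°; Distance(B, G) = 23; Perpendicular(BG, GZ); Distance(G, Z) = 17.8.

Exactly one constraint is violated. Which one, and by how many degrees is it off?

Perpendicular(BG, GZ) — off by 8.30°.

E = (0.00, 0.00) ✓; EB at 25.10° ✓; |EB| = 26.40 ✓; ∠EBG = 61.50° ✓; |BG| = 23.00 ✓; ∠(BG, GZ) = 98.30° ✗; |GZ| = 17.80 ✓.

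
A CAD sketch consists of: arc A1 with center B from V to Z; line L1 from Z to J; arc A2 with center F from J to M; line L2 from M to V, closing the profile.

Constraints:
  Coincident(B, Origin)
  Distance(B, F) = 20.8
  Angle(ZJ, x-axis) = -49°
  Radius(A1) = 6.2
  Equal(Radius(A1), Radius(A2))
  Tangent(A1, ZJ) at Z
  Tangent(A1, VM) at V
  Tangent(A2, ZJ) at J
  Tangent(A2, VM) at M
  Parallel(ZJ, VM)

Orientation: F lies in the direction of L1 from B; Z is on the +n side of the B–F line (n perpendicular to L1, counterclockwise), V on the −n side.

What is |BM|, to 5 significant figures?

21.704

Tangency of A1 to both parallel lines with radius 6.2 puts Z and V at B ± 6.2·n: Z = (4.6792, 4.0676), V = (-4.6792, -4.0676). Equal radii place J and M the same way about F: J = F + 6.2·n = (18.325, -11.630), M = F − 6.2·n = (8.9668, -19.766). Then |BM| = |M − B| = 21.704.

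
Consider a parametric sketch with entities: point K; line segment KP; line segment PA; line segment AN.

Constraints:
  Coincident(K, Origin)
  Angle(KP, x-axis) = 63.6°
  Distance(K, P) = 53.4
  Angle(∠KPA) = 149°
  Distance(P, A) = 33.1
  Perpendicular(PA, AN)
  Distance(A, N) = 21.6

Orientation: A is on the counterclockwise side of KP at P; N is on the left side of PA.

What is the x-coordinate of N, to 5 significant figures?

-0.44149

∠KPA = 149.0°, so PA runs at 63.6° + (180° − 149.0°) = 94.600° from the x-axis; with |PA| = 33.1, A = P + 33.1·(cos 94.600°, sin 94.600°) = (21.089, 80.824). PA ⟂ AN; with |AN| = 21.6 on the left of PA, N = A + 21.6·(-0.99678, -0.080199) = (-0.44149, 79.092). So N.x = -0.44149.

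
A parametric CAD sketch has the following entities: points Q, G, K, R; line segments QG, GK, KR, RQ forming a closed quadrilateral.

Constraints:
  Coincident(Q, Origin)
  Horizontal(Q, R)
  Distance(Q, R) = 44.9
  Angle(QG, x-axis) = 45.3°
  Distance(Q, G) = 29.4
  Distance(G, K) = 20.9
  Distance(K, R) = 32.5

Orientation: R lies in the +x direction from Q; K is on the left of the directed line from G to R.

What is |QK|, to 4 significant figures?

49.95

Checks: |GK| = 20.90 ✓; |KR| = 32.50 ✓.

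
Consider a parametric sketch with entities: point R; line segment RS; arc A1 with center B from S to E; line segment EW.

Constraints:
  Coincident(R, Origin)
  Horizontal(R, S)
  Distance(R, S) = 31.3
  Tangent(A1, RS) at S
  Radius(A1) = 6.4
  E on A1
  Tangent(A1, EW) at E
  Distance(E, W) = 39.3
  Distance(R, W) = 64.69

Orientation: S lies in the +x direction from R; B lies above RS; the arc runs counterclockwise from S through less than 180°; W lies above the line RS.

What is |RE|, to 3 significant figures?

37.7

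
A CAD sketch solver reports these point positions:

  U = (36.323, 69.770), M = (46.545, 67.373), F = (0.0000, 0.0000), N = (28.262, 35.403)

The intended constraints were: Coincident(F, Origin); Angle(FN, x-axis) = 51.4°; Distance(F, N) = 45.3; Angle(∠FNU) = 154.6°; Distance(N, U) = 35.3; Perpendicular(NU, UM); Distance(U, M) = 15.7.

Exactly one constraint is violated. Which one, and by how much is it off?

Distance(U, M) = 15.7 — off by 5.20.

F = (0.00, 0.00) ✓; FN at 51.40° ✓; |FN| = 45.30 ✓; ∠FNU = 154.6° ✓; |NU| = 35.30 ✓; ∠(NU, UM) = 90.00° ✓; |UM| = 10.50 ✗.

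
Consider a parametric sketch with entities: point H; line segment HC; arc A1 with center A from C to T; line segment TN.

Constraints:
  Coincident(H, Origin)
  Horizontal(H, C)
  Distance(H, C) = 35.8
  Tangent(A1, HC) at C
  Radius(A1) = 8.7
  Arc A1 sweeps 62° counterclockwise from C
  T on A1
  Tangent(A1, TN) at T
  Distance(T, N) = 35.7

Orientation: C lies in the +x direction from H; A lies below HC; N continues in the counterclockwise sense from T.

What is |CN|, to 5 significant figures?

43.626

On A1, C sits at bearing 90° from A; a 62° counterclockwise sweep puts T at bearing 152°, so T = A + 8.7·(cos 152°, sin 152°) = (28.118, -4.6156). A1 meets TN tangentially, so AT is at right angles to TN, so TN runs along (−sin 152°, cos 152°); with |TN| = 35.7, N = (11.358, -36.137). Then |CN| = |N − C| = 43.626.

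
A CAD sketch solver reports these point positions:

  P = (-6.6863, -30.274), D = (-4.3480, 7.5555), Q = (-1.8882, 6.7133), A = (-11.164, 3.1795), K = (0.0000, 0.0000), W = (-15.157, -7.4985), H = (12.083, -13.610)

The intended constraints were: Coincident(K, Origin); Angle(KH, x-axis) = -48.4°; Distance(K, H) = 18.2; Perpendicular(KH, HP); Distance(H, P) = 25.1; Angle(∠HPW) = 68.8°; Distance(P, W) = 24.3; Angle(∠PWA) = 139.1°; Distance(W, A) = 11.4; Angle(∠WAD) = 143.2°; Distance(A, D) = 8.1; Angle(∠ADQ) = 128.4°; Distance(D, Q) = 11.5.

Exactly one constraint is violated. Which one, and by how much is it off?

Distance(D, Q) = 11.5 — off by 8.90.

K = (0.00, 0.00) ✓; KH at -48.40° ✓; |KH| = 18.20 ✓; ∠(KH, HP) = 90.00° ✓; |HP| = 25.10 ✓; ∠HPW = 68.80° ✓; |PW| = 24.30 ✓; ∠PWA = 139.1° ✓; |WA| = 11.40 ✓; ∠WAD = 143.2° ✓; |AD| = 8.100 ✓; ∠ADQ = 128.4° ✓; |DQ| = 2.600 ✗.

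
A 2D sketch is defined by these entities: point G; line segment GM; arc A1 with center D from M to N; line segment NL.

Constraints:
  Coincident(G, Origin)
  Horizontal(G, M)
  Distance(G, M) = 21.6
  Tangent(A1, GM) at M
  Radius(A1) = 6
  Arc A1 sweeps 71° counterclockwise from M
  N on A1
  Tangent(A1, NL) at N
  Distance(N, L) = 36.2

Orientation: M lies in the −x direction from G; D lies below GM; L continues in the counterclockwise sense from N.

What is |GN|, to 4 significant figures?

27.57

A1 meets GM tangentially, so DM is at right angles to GM, so D = M + (0, -6) = (-21.60, -6.000). On A1, M sits at bearing 90° from D; a 71° counterclockwise sweep puts N at bearing 161°, so N = D + 6.0·(cos 161°, sin 161°) = (-27.27, -4.047). Then |GN| = |N − G| = 27.57.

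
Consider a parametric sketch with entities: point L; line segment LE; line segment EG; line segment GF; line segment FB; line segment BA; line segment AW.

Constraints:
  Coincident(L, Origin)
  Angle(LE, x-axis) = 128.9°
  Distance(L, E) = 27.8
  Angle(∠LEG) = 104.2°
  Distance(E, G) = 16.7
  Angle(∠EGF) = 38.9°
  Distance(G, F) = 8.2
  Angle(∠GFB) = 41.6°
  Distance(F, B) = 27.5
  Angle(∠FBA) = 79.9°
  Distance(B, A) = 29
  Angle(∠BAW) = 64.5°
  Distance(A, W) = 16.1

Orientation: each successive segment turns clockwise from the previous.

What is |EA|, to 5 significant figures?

43.919

L is at the origin; LE runs at 128.9° with length 27.8, so E = (-17.457, 21.635). ∠LEG = 104.2° gives EG at 53.100° from the x-axis; with |EG| = 16.7, G = (-7.4304, 34.990). ∠EGF = 38.9° gives GF at -88.000° from the x-axis; with |GF| = 8.2, F = (-7.1442, 26.795). ∠GFB = 41.6° gives FB at 133.60° from the x-axis; with |FB| = 27.5, B = (-26.109, 46.710). ∠FBA = 79.9° gives BA at 33.500° from the x-axis; with |BA| = 29.0, A = (-1.9260, 62.716). Then |EA| = |A − E| = 43.919.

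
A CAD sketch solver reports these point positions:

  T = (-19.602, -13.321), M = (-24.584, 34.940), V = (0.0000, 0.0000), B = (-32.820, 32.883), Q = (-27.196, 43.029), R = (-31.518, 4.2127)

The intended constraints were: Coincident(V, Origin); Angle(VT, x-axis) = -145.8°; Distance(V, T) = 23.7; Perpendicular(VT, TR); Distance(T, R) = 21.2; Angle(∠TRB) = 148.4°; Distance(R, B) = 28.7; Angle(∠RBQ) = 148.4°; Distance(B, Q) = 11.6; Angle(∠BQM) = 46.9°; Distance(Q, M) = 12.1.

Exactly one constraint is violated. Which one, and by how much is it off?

Distance(Q, M) = 12.1 — off by 3.60.

V = (0.00, 0.00) ✓; VT at -145.8° ✓; |VT| = 23.70 ✓; ∠(VT, TR) = 90.00° ✓; |TR| = 21.20 ✓; ∠TRB = 148.4° ✓; |RB| = 28.70 ✓; ∠RBQ = 148.4° ✓; |BQ| = 11.60 ✓; ∠BQM = 46.90° ✓; |QM| = 8.500 ✗.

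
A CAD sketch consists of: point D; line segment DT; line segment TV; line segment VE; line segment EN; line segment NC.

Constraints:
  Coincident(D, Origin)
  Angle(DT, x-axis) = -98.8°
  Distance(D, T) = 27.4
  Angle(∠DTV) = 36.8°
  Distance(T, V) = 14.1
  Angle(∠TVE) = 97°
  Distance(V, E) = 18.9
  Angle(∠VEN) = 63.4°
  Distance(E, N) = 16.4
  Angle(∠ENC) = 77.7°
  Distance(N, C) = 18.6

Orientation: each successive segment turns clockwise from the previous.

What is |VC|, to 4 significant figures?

4.174

D is at the origin; DT runs at -98.8° with length 27.4, so T = (-4.192, -27.08). ∠DTV = 36.8° gives TV at 118.0° from the x-axis; with |TV| = 14.1, V = (-10.81, -14.63). ∠TVE = 97.0° gives VE at 35.00° from the x-axis; with |VE| = 18.9, E = (4.671, -3.787). ∠VEN = 63.4° gives EN at -81.60° from the x-axis; with |EN| = 16.4, N = (7.066, -20.01). ∠ENC = 77.7° gives NC at 176.1° from the x-axis; with |NC| = 18.6, C = (-11.49, -18.75). Then |VC| = |C − V| = 4.174.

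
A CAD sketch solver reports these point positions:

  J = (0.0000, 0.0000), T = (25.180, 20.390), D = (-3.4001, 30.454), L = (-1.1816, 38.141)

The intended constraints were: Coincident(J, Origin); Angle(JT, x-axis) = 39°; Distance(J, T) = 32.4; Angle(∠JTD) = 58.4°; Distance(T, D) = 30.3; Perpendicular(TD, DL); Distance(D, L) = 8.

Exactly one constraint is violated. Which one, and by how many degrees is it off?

Perpendicular(TD, DL) — off by 3.30°.

J = (0.00, 0.00) ✓; JT at 39.00° ✓; |JT| = 32.40 ✓; ∠JTD = 58.40° ✓; |TD| = 30.30 ✓; ∠(TD, DL) = 86.70° ✗; |DL| = 8.001 ✓.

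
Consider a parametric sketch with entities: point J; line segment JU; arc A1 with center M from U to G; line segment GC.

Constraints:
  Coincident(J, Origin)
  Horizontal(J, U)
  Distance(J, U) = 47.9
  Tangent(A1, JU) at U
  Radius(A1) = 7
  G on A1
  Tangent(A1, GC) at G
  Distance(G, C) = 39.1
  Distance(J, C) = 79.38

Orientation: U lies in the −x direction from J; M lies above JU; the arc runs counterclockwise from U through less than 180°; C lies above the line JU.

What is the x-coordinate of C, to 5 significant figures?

-67.712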